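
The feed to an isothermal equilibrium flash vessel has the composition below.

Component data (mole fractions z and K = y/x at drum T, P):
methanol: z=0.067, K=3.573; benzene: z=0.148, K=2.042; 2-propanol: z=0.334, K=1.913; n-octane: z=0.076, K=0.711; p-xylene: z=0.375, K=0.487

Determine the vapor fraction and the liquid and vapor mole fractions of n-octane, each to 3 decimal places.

Material balance + equilibrium reduce to Σ zᵢ(Kᵢ−1)/(1+ψ(Kᵢ−1)) = 0.
Check two-phase: ΣzᵢKᵢ = 1.417 > 1 and Σzᵢ/Kᵢ = 1.143 > 1, so g(0) = 0.417 > 0 and g(1) = -0.143 < 0.
Newton–Raphson from ψ = 0.5:
  ψ = 0.500: g = 0.1017, g' = -0.473 → ψ = 0.715
  ψ = 0.715: g = 0.0020, g' = -0.466 → ψ = 0.719
Converged at ψ = 0.719.
Compositions from xᵢ = zᵢ/(1+ψ(Kᵢ−1)), yᵢ = Kᵢxᵢ:
  methanol: x = 0.023, y = 0.084
  benzene: x = 0.085, y = 0.173
  2-propanol: x = 0.202, y = 0.386
  n-octane: x = 0.096, y = 0.068
  p-xylene: x = 0.594, y = 0.289

ψ = 0.719, x_n-octane = 0.096, y_n-octane = 0.068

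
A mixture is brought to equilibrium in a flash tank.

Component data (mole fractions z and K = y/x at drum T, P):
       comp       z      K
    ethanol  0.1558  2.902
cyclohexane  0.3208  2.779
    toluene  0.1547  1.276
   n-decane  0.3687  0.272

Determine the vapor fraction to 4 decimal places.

ψ = 0.5738

Rachford–Rice: g(ψ) = Σ zᵢ(Kᵢ−1)/(1+ψ(Kᵢ−1)) = 0.
g(0) = ΣzᵢKᵢ − 1 = 0.6413 and g(1) = 1 − Σzᵢ/Kᵢ = -0.6459, so a root lies in (0, 1).
Newton–Raphson from ψ = 0.31:
  ψ = 0.3100: g = 0.24695, g' = -0.9807 → ψ = 0.5618
  ψ = 0.5618: g = 0.01150, g' = -0.9539 → ψ = 0.5738
Converged at ψ = 0.5738.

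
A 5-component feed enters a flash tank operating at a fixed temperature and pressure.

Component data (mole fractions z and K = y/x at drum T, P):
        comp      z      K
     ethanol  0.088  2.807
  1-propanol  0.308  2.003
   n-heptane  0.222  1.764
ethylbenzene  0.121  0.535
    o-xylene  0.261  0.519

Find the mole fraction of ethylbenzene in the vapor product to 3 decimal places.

y_ethylbenzene = 0.112

Newton iteration, V/F⁰ = 0.5:
  V/F = 0.500: g = 0.1734, g' = -0.434 → V/F = 0.900
  V/F = 0.900: g = 0.0053, g' = -0.438 → V/F = 0.912
Converged at V/F = 0.912.
Compositions from xᵢ = zᵢ/(1+V/F(Kᵢ−1)), yᵢ = Kᵢxᵢ:
  ethanol: x = 0.033, y = 0.093
  1-propanol: x = 0.161, y = 0.322
  n-heptane: x = 0.131, y = 0.231
  ethylbenzene: x = 0.210, y = 0.112
  o-xylene: x = 0.465, y = 0.241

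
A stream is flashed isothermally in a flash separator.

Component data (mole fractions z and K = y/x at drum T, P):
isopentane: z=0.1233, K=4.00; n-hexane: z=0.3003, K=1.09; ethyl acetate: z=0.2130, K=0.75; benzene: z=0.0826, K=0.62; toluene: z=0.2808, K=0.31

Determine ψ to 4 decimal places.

ψ = 0.1196

Iterate (Newton) starting at ψ = 0.61:
  ψ = 0.6100: g = -0.28194, g' = -0.5781 → ψ = 0.1223
  ψ = 0.1223: g = -0.00214, g' = -0.7830 → ψ = 0.1196
Converged at ψ = 0.1196.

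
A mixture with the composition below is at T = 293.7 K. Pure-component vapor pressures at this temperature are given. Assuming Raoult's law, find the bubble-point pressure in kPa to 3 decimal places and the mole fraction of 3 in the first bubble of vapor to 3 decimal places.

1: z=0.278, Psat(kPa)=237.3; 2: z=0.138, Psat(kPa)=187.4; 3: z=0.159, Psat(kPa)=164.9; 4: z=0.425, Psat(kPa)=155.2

Pbub = 184.010 kPa, y_3 = 0.142

At the bubble point ψ → 0, so ΣzᵢKᵢ = 1 with Kᵢ = Pᵢˢᵃᵗ/P ⇒ P = ΣzᵢPᵢˢᵃᵗ.
P = 0.278·237.3 + 0.138·187.4 + 0.159·164.9 + 0.425·155.2 = 184.010 kPa
yᵢ = zᵢPᵢˢᵃᵗ/P ⇒ y_3 = 0.159·164.9/184.010 = 0.142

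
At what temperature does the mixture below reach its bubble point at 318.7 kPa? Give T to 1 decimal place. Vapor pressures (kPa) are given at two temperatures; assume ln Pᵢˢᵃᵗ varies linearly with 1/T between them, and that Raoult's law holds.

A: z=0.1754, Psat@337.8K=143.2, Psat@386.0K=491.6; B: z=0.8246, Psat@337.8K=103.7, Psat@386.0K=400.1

Bubble-point temperature: ΣzᵢPᵢˢᵃᵗ(T) = P. Interpolate ln Pᵢˢᵃᵗ = aᵢ + bᵢ/T.
  T = 337.8 K: ΣzᵢPᵢˢᵃᵗ = 110.63 kPa
  T = 386.0 K: ΣzᵢPᵢˢᵃᵗ = 416.15 kPa
  T = 361.9 K: ΣzᵢPᵢˢᵃᵗ = 224.18 kPa
  T = 373.9 K: ΣzᵢPᵢˢᵃᵗ = 308.08 kPa
  T = 379.9 K: ΣzᵢPᵢˢᵃᵗ = 358.47 kPa
  T = 376.9 K: ΣzᵢPᵢˢᵃᵗ = 332.52 kPa
  T = 375.4 K: ΣzᵢPᵢˢᵃᵗ = 320.12 kPa
Interpolating between 373.9 K and 375.4 K gives T ≈ 375.2 K.

T = 375.2 K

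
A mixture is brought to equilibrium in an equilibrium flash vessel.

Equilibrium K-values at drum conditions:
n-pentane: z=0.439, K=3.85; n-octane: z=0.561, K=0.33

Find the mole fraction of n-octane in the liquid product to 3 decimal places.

Material balance + equilibrium reduce to Σ zᵢ(Kᵢ−1)/(1+ψ(Kᵢ−1)) = 0.
Feasibility: ΣzᵢKᵢ = 1.875, Σzᵢ/Kᵢ = 1.814 — both > 1, two phases present.
Newton–Raphson from ψ = 0.5:
  ψ = 0.500: g = -0.0493, g' = -1.176 → ψ = 0.458
Converged at ψ = 0.458.
Compositions from xᵢ = zᵢ/(1+ψ(Kᵢ−1)), yᵢ = Kᵢxᵢ:
  n-pentane: x = 0.190, y = 0.733
  n-octane: x = 0.810, y = 0.267

x_n-octane = 0.810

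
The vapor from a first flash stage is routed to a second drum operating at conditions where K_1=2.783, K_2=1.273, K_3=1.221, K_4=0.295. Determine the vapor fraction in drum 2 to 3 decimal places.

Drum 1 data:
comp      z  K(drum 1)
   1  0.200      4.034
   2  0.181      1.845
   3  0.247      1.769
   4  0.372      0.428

Drum 1:
Newton–Raphson from ψ₁ = 0.5:
  ψ₁ = 0.500: g = 0.1878, g' = -0.669 → ψ₁ = 0.781
  ψ₁ = 0.781: g = 0.0066, g' = -0.663 → ψ₁ = 0.790
Converged at ψ₁ = 0.790.
Drum-1 compositions:
  1: x = 0.059, y = 0.237
  2: x = 0.109, y = 0.200
  3: x = 0.154, y = 0.272
  4: x = 0.679, y = 0.291
Drum-2 feed = drum-1 vapor: z₂ = (0.2374, 0.2002, 0.2718, 0.2906).
Drum 2:
Newton iteration, ψ₂⁰ = 0.5:
  ψ₂ = 0.500: g = 0.0095, g' = -0.578 → ψ₂ = 0.517
  ψ₂ = 0.517: g = -0.0000, g' = -0.584 → ψ₂ = 0.516
Converged at ψ₂ = 0.516.
  1: x = 0.124, y = 0.344
  2: x = 0.175, y = 0.223
  3: x = 0.244, y = 0.298
  4: x = 0.457, y = 0.135

V/F (drum 2) = 0.516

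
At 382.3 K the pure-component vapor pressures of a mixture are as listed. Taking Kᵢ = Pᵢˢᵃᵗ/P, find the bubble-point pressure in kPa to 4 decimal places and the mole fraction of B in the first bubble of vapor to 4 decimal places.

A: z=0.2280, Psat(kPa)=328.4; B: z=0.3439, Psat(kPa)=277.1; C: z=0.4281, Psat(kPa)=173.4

Pbub = 244.4024 kPa, y_B = 0.3899

At the bubble point ψ → 0, so ΣzᵢKᵢ = 1 with Kᵢ = Pᵢˢᵃᵗ/P ⇒ P = ΣzᵢPᵢˢᵃᵗ.
P = 0.2280·328.4 + 0.3439·277.1 + 0.4281·173.4 = 244.4024 kPa
yᵢ = zᵢPᵢˢᵃᵗ/P ⇒ y_B = 0.3439·277.1/244.4024 = 0.3899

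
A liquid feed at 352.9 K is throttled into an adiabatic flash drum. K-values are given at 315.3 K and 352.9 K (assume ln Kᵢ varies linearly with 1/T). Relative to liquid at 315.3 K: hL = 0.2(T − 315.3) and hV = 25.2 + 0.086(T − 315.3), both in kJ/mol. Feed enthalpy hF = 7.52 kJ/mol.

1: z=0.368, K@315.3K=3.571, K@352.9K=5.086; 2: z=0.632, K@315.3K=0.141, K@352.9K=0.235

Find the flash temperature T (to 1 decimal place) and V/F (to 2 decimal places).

T = 325.6 K, V/F = 0.23

Adiabatic flash: solve Rachford–Rice at each trial T, then check hF = ψ·hV(T) + (1−ψ)·hL(T).
  T = 315.3 K: K = (3.571, 0.141), RR gives ψ = 0.183, H_out = 4.601 kJ/mol
  T = 352.9 K: K = (5.086, 0.235), RR gives ψ = 0.326, H_out = 14.346 kJ/mol
  T = 334.1 K: K = (4.304, 0.185), RR gives ψ = 0.260, H_out = 9.757 kJ/mol
  T = 324.7 K: K = (3.931, 0.162), RR gives ψ = 0.224, H_out = 7.273 kJ/mol
  T = 329.4 K: K = (4.116, 0.173), RR gives ψ = 0.242, H_out = 8.535 kJ/mol
  T = 327.0 K: K = (4.021, 0.167), RR gives ψ = 0.233, H_out = 7.896 kJ/mol
Linear interpolation between T = 324.7 (H_out = 7.273) and T = 327.0 (H_out = 7.896) on hF = 7.52 gives T ≈ 325.6 K, at which ψ = 0.23.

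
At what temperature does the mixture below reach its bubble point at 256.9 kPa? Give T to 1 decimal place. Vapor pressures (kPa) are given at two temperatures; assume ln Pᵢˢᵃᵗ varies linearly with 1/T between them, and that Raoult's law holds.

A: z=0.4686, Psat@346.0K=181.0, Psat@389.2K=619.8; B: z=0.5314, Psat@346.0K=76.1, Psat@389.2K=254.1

T = 370.1 K

Bubble-point temperature: ΣzᵢPᵢˢᵃᵗ(T) = P. Interpolate ln Pᵢˢᵃᵗ = aᵢ + bᵢ/T.
  T = 346.0 K: ΣzᵢPᵢˢᵃᵗ = 125.26 kPa
  T = 389.2 K: ΣzᵢPᵢˢᵃᵗ = 425.47 kPa
  T = 367.6 K: ΣzᵢPᵢˢᵃᵗ = 239.29 kPa
  T = 378.4 K: ΣzᵢPᵢˢᵃᵗ = 321.71 kPa
  T = 373.0 K: ΣzᵢPᵢˢᵃᵗ = 278.05 kPa
  T = 370.3 K: ΣzᵢPᵢˢᵃᵗ = 258.09 kPa
Interpolating between 367.6 K and 370.3 K gives T ≈ 370.1 K.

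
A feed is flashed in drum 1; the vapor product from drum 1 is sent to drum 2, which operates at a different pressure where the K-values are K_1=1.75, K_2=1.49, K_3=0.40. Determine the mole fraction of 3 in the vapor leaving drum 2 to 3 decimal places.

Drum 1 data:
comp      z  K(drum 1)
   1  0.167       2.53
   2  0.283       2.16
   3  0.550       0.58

y_3 (drum 2) = 0.198

Drum 1:
Rachford–Rice: g(ψ₁) = Σ zᵢ(Kᵢ−1)/(1+ψ₁(Kᵢ−1)) = 0.
g(0) = ΣzᵢKᵢ − 1 = 0.353 and g(1) = 1 − Σzᵢ/Kᵢ = -0.145, so a root lies in (0, 1).
Newton–Raphson from ψ₁ = 0.4:
  ψ₁ = 0.400: g = 0.1051, g' = -0.468 → ψ₁ = 0.624
  ψ₁ = 0.624: g = 0.0079, g' = -0.409 → ψ₁ = 0.644
Converged at ψ₁ = 0.644.
Drum-1 compositions:
  1: x = 0.084, y = 0.213
  2: x = 0.162, y = 0.350
  3: x = 0.754, y = 0.437
Drum-2 feed = drum-1 vapor: z₂ = (0.2128, 0.3499, 0.4372).
Drum 2:
Let ψ₂ = V/F and solve Σ zᵢ(Kᵢ−1)/(1+ψ₂(Kᵢ−1)) = 0.
g(0) = ΣzᵢKᵢ − 1 = 0.069 and g(1) = 1 − Σzᵢ/Kᵢ = -0.450, so a root lies in (0, 1).
Newton iteration, ψ₂⁰ = 0.5:
  ψ₂ = 0.500: g = -0.1210, g' = -0.439 → ψ₂ = 0.224
  ψ₂ = 0.224: g = -0.0120, g' = -0.366 → ψ₂ = 0.191
Converged at ψ₂ = 0.191.
  1: x = 0.186, y = 0.326
  2: x = 0.320, y = 0.477
  3: x = 0.494, y = 0.198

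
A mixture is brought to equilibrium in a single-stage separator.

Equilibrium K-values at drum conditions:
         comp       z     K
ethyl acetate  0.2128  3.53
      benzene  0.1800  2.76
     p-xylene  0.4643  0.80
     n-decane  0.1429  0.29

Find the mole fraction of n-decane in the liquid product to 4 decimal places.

Rachford–Rice: g(V/F) = Σ zᵢ(Kᵢ−1)/(1+V/F(Kᵢ−1)) = 0.
Feasibility: ΣzᵢKᵢ = 1.6609, Σzᵢ/Kᵢ = 1.1986 — both > 1, two phases present.
Newton–Raphson from V/F = 0.5:
  V/F = 0.5000: g = 0.14573, g' = -0.6193 → V/F = 0.7353
  V/F = 0.7353: g = 0.00516, g' = -0.6133 → V/F = 0.7437
Converged at V/F = 0.7437.
Compositions from xᵢ = zᵢ/(1+V/F(Kᵢ−1)), yᵢ = Kᵢxᵢ:
  ethyl acetate: x = 0.0738, y = 0.2607
  benzene: x = 0.0780, y = 0.2152
  p-xylene: x = 0.5454, y = 0.4363
  n-decane: x = 0.3028, y = 0.0878

x_n-decane = 0.3028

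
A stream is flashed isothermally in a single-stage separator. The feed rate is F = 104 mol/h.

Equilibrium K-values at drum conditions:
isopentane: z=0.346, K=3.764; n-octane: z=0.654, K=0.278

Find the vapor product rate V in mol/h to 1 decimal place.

V = 25.2 mol/h

Newton iteration, ψ⁰ = 0.5:
  ψ = 0.500: g = -0.3375, g' = -1.301 → ψ = 0.241
  ψ = 0.241: g = 0.0030, g' = -1.453 → ψ = 0.243
Converged at ψ = 0.243.
Then V = ψ·F = 0.2426·104 = 25.2 mol/h and L = F − V = 78.8 mol/h.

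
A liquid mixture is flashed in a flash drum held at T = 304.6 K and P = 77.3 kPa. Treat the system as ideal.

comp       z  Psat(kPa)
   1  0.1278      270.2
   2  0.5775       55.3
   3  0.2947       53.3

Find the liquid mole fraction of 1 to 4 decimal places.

Raoult's law: Kᵢ = Pᵢˢᵃᵗ/P = Pᵢˢᵃᵗ/77.3.
  K_1 = 270.2/77.3 = 3.495472, K_2 = 55.3/77.3 = 0.715395, K_3 = 53.3/77.3 = 0.689521
Iterate (Newton) starting at V/F = 0.47:
  V/F = 0.4700: g = -0.15010, g' = -0.2699 → V/F = 0.0000
  V/F = 0.0000: g = 0.06306, g' = -0.8710 → V/F = 0.0724
  V/F = 0.0724: g = 0.00870, g' = -0.6494 → V/F = 0.0858
  V/F = 0.0858: g = 0.00021, g' = -0.6191 → V/F = 0.0861
Converged at V/F = 0.0861.
Compositions from xᵢ = zᵢ/(1+V/F(Kᵢ−1)), yᵢ = Kᵢxᵢ:
  1: x = 0.1052, y = 0.3677
  2: x = 0.5920, y = 0.4235
  3: x = 0.3028, y = 0.2088

x_1 = 0.1052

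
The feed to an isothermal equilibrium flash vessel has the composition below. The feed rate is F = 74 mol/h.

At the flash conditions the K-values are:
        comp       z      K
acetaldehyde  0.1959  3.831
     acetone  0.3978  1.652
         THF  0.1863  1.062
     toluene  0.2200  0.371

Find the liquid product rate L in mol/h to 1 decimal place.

L = 6.1 mol/h

Material balance + equilibrium reduce to Σ zᵢ(Kᵢ−1)/(1+ψ(Kᵢ−1)) = 0.
g(0) = ΣzᵢKᵢ − 1 = 0.6871 and g(1) = 1 − Σzᵢ/Kᵢ = -0.0604, so a root lies in (0, 1).
Iterate (Newton) starting at ψ = 0.41:
  ψ = 0.4100: g = 0.28612, g' = -0.6003 → ψ = 0.8866
  ψ = 0.8866: g = 0.02045, g' = -0.6409 → ψ = 0.9185
  ψ = 0.9185: g = -0.00054, g' = -0.6761 → ψ = 0.9177
Converged at ψ = 0.9177.
Then V = ψ·F = 0.9177·74 = 67.9 mol/h and L = F − V = 6.1 mol/h.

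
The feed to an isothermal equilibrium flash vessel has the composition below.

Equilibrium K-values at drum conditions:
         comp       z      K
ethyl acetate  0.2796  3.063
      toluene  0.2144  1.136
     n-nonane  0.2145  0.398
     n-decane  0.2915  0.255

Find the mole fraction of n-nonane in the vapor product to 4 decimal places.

y_n-nonane = 0.0997

Material balance + equilibrium reduce to Σ zᵢ(Kᵢ−1)/(1+V/F(Kᵢ−1)) = 0.
Check two-phase: ΣzᵢKᵢ = 1.2597 > 1 and Σzᵢ/Kᵢ = 1.9621 > 1, so g(0) = 0.2597 > 0 and g(1) = -0.9621 < 0.
Iterate (Newton) starting at V/F = 0.51:
  V/F = 0.5100: g = -0.22823, g' = -0.8687 → V/F = 0.2473
  V/F = 0.2473: g = -0.00775, g' = -0.8759 → V/F = 0.2384
  V/F = 0.2384: g = 0.00003, g' = -0.8836 → V/F = 0.2385
Converged at V/F = 0.2385.
Compositions from xᵢ = zᵢ/(1+V/F(Kᵢ−1)), yᵢ = Kᵢxᵢ:
  ethyl acetate: x = 0.1874, y = 0.5740
  toluene: x = 0.2077, y = 0.2359
  n-nonane: x = 0.2505, y = 0.0997
  n-decane: x = 0.3545, y = 0.0904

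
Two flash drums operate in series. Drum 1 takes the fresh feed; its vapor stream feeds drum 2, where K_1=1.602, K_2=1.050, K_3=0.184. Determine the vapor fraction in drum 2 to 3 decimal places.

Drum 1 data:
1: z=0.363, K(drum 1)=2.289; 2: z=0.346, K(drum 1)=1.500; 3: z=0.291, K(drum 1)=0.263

V/F (drum 2) = 0.600

Drum 1:
Iterate (Newton) starting at ψ₁ = 0.33:
  ψ₁ = 0.330: g = 0.1934, g' = -0.637 → ψ₁ = 0.634
  ψ₁ = 0.634: g = -0.0136, g' = -0.789 → ψ₁ = 0.617
  ψ₁ = 0.617: g = -0.0002, g' = -0.769 → ψ₁ = 0.616
Converged at ψ₁ = 0.616.
Drum-1 compositions:
  1: x = 0.202, y = 0.463
  2: x = 0.264, y = 0.397
  3: x = 0.533, y = 0.140
Drum-2 feed = drum-1 vapor: z₂ = (0.4630, 0.3967, 0.1402).
Drum 2:
Rachford–Rice: g(ψ₂) = Σ zᵢ(Kᵢ−1)/(1+ψ₂(Kᵢ−1)) = 0.
g(0) = ΣzᵢKᵢ − 1 = 0.184 and g(1) = 1 − Σzᵢ/Kᵢ = -0.429, so a root lies in (0, 1).
Newton–Raphson from ψ₂ = 0.5:
  ψ₂ = 0.500: g = 0.0403, g' = -0.367 → ψ₂ = 0.610
  ψ₂ = 0.610: g = -0.0047, g' = -0.461 → ψ₂ = 0.600
Converged at ψ₂ = 0.600.
  1: x = 0.340, y = 0.545
  2: x = 0.385, y = 0.404
  3: x = 0.275, y = 0.051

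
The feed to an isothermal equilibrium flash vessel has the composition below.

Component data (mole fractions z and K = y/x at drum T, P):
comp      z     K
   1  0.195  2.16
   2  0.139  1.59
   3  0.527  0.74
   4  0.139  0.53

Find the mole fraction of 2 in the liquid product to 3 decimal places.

Iterate (Newton) starting at β = 0.56:
  β = 0.560: g = -0.0503, g' = -0.229 → β = 0.341
  β = 0.341: g = 0.0023, g' = -0.255 → β = 0.350
Converged at β = 0.350.
Compositions from xᵢ = zᵢ/(1+β(Kᵢ−1)), yᵢ = Kᵢxᵢ:
  1: x = 0.139, y = 0.300
  2: x = 0.115, y = 0.183
  3: x = 0.580, y = 0.429
  4: x = 0.166, y = 0.088

x_2 = 0.115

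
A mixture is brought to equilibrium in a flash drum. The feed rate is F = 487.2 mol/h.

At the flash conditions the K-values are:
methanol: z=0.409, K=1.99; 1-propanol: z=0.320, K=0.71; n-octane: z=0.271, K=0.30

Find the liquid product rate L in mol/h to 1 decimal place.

L = 370.8 mol/h

Rachford–Rice: g(β) = Σ zᵢ(Kᵢ−1)/(1+β(Kᵢ−1)) = 0.
g(0) = ΣzᵢKᵢ − 1 = 0.122 and g(1) = 1 − Σzᵢ/Kᵢ = -0.560, so a root lies in (0, 1).
Newton iteration, β⁰ = 0.5:
  β = 0.500: g = -0.1295, g' = -0.530 → β = 0.256
  β = 0.256: g = -0.0082, g' = -0.484 → β = 0.239
Converged at β = 0.239.
Then V = β·F = 0.2388·487.2 = 116.4 mol/h and L = F − V = 370.8 mol/h.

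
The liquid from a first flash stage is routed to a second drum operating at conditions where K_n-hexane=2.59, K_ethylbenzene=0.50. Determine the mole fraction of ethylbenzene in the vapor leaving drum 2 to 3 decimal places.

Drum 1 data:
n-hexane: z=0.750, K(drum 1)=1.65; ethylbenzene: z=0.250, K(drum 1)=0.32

y_ethylbenzene (drum 2) = 0.380

Drum 1:
Material balance + equilibrium reduce to Σ zᵢ(Kᵢ−1)/(1+ψ₁(Kᵢ−1)) = 0.
Check two-phase: ΣzᵢKᵢ = 1.317 > 1 and Σzᵢ/Kᵢ = 1.236 > 1, so g(0) = 0.317 > 0 and g(1) = -0.236 < 0.
Binary case is linear: z₁(K₁−1)(1+ψ₁(K₂−1)) + z₂(K₂−1)(1+ψ₁(K₁−1)) = 0
⇒ ψ₁ = [z₁(K₁−1)+z₂(K₂−1)] / [−(K₁−1)(K₂−1)] = 0.3175/0.4420 = 0.718
Drum-1 compositions:
  n-hexane: x = 0.511, y = 0.844
  ethylbenzene: x = 0.489, y = 0.156
Drum-2 feed = drum-1 liquid: z₂ = (0.5113, 0.4887).
Drum 2:
Material balance + equilibrium reduce to Σ zᵢ(Kᵢ−1)/(1+ψ₂(Kᵢ−1)) = 0.
g(0) = ΣzᵢKᵢ − 1 = 0.569 and g(1) = 1 − Σzᵢ/Kᵢ = -0.175, so a root lies in (0, 1).
Binary case is linear: z₁(K₁−1)(1+ψ₂(K₂−1)) + z₂(K₂−1)(1+ψ₂(K₁−1)) = 0
⇒ ψ₂ = [z₁(K₁−1)+z₂(K₂−1)] / [−(K₁−1)(K₂−1)] = 0.5686/0.7950 = 0.715
  n-hexane: x = 0.239, y = 0.620
  ethylbenzene: x = 0.761, y = 0.380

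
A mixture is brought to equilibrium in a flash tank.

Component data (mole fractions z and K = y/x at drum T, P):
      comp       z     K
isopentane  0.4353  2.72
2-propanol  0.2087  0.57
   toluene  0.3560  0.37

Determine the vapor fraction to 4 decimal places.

ψ = 0.4470

Rachford–Rice: g(ψ) = Σ zᵢ(Kᵢ−1)/(1+ψ(Kᵢ−1)) = 0.
g(0) = ΣzᵢKᵢ − 1 = 0.4347 and g(1) = 1 − Σzᵢ/Kᵢ = -0.4883, so a root lies in (0, 1).
Newton–Raphson from ψ = 0.5:
  ψ = 0.5000: g = -0.03920, g' = -0.7360 → ψ = 0.4467
  ψ = 0.4467: g = 0.00018, g' = -0.7446 → ψ = 0.4470
Converged at ψ = 0.4470.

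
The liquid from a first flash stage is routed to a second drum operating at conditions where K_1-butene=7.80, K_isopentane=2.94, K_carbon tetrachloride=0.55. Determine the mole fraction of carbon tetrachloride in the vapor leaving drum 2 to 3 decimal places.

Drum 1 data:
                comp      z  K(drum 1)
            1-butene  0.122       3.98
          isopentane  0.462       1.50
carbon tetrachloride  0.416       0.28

y_carbon tetrachloride (drum 2) = 0.458

Drum 1:
Newton–Raphson from ψ₁ = 0.5:
  ψ₁ = 0.500: g = -0.1372, g' = -0.775 → ψ₁ = 0.323
  ψ₁ = 0.323: g = -0.0062, g' = -0.733 → ψ₁ = 0.315
Converged at ψ₁ = 0.315.
Drum-1 compositions:
  1-butene: x = 0.063, y = 0.251
  isopentane: x = 0.399, y = 0.599
  carbon tetrachloride: x = 0.538, y = 0.151
Drum-2 feed = drum-1 liquid: z₂ = (0.0630, 0.3992, 0.5378).
Drum 2:
Let ψ₂ = V/F and solve Σ zᵢ(Kᵢ−1)/(1+ψ₂(Kᵢ−1)) = 0.
g(0) = ΣzᵢKᵢ − 1 = 0.961 and g(1) = 1 − Σzᵢ/Kᵢ = -0.122, so a root lies in (0, 1).
Newton–Raphson from ψ₂ = 0.5:
  ψ₂ = 0.500: g = 0.1781, g' = -0.719 → ψ₂ = 0.748
  ψ₂ = 0.748: g = 0.0216, g' = -0.576 → ψ₂ = 0.785
  ψ₂ = 0.785: g = 0.0001, g' = -0.569 → ψ₂ = 0.786
Converged at ψ₂ = 0.786.
  1-butene: x = 0.010, y = 0.077
  isopentane: x = 0.158, y = 0.465
  carbon tetrachloride: x = 0.832, y = 0.458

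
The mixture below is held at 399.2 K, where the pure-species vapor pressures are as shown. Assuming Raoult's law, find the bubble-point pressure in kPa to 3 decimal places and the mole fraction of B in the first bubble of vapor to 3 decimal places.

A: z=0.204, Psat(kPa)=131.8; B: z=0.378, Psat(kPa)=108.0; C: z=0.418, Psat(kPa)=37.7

At the bubble point ψ → 0, so ΣzᵢKᵢ = 1 with Kᵢ = Pᵢˢᵃᵗ/P ⇒ P = ΣzᵢPᵢˢᵃᵗ.
P = 0.204·131.8 + 0.378·108.0 + 0.418·37.7 = 83.470 kPa
yᵢ = zᵢPᵢˢᵃᵗ/P ⇒ y_B = 0.378·108.0/83.470 = 0.489

Pbub = 83.470 kPa, y_B = 0.489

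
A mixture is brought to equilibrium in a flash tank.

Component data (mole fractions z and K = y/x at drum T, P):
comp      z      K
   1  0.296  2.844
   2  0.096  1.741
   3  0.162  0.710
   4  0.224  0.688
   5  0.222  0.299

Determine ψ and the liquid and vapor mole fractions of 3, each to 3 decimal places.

Material balance + equilibrium reduce to Σ zᵢ(Kᵢ−1)/(1+ψ(Kᵢ−1)) = 0.
g(0) = ΣzᵢKᵢ − 1 = 0.344 and g(1) = 1 − Σzᵢ/Kᵢ = -0.455, so a root lies in (0, 1).
Newton–Raphson from ψ = 0.62:
  ψ = 0.620: g = -0.1158, g' = -0.639 → ψ = 0.439
  ψ = 0.439: g = -0.0042, g' = -0.612 → ψ = 0.432
Converged at ψ = 0.432.
Compositions from xᵢ = zᵢ/(1+ψ(Kᵢ−1)), yᵢ = Kᵢxᵢ:
  1: x = 0.165, y = 0.469
  2: x = 0.073, y = 0.127
  3: x = 0.185, y = 0.131
  4: x = 0.259, y = 0.178
  5: x = 0.318, y = 0.095

ψ = 0.432, x_3 = 0.185, y_3 = 0.131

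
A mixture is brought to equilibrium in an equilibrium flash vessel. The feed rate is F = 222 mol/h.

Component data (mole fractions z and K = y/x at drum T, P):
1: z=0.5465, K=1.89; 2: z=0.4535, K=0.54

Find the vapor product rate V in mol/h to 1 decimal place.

V = 150.6 mol/h

Rachford–Rice: g(ψ) = Σ zᵢ(Kᵢ−1)/(1+ψ(Kᵢ−1)) = 0.
Feasibility: ΣzᵢKᵢ = 1.2778, Σzᵢ/Kᵢ = 1.1290 — both > 1, two phases present.
Binary case is linear: z₁(K₁−1)(1+ψ(K₂−1)) + z₂(K₂−1)(1+ψ(K₁−1)) = 0
⇒ ψ = [z₁(K₁−1)+z₂(K₂−1)] / [−(K₁−1)(K₂−1)] = 0.27777/0.40940 = 0.6785
Then V = ψ·F = 0.6785·222 = 150.6 mol/h and L = F − V = 71.4 mol/h.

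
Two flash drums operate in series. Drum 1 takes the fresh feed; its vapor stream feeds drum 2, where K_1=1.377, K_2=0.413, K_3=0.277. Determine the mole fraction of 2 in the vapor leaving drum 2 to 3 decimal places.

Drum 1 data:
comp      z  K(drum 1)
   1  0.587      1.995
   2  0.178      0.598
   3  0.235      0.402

y_2 (drum 2) = 0.070

Drum 1:
Material balance + equilibrium reduce to Σ zᵢ(Kᵢ−1)/(1+ψ₁(Kᵢ−1)) = 0.
Check two-phase: ΣzᵢKᵢ = 1.372 > 1 and Σzᵢ/Kᵢ = 1.176 > 1, so g(0) = 0.372 > 0 and g(1) = -0.176 < 0.
Newton–Raphson from ψ₁ = 0.32:
  ψ₁ = 0.320: g = 0.1871, g' = -0.501 → ψ₁ = 0.694
  ψ₁ = 0.694: g = 0.0062, g' = -0.504 → ψ₁ = 0.706
Converged at ψ₁ = 0.706.
Drum-1 compositions:
  1: x = 0.345, y = 0.688
  2: x = 0.249, y = 0.149
  3: x = 0.407, y = 0.163
Drum-2 feed = drum-1 vapor: z₂ = (0.6879, 0.1486, 0.1635).
Drum 2:
Rachford–Rice: g(ψ₂) = Σ zᵢ(Kᵢ−1)/(1+ψ₂(Kᵢ−1)) = 0.
g(0) = ΣzᵢKᵢ − 1 = 0.054 and g(1) = 1 − Σzᵢ/Kᵢ = -0.450, so a root lies in (0, 1).
Newton–Raphson from ψ₂ = 0.5:
  ψ₂ = 0.500: g = -0.0904, g' = -0.381 → ψ₂ = 0.263
  ψ₂ = 0.263: g = -0.0132, g' = -0.283 → ψ₂ = 0.216
  ψ₂ = 0.216: g = -0.0003, g' = -0.271 → ψ₂ = 0.215
Converged at ψ₂ = 0.215.
  1: x = 0.636, y = 0.876
  2: x = 0.170, y = 0.070
  3: x = 0.194, y = 0.054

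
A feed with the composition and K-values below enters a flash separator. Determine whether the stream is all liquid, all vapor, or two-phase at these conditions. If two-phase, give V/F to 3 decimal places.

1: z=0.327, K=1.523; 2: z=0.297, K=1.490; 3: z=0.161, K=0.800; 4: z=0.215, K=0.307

two-phase, V/F = 0.467

ΣzᵢKᵢ = 1.135; Σzᵢ/Kᵢ = 1.316.
Both exceed 1, so a two-phase solution exists.
Rachford–Rice: g(ψ) = Σ zᵢ(Kᵢ−1)/(1+ψ(Kᵢ−1)) = 0.
Iterate (Newton) starting at ψ = 0.33:
  ψ = 0.330: g = 0.0435, g' = -0.299 → ψ = 0.475
  ψ = 0.475: g = -0.0028, g' = -0.342 → ψ = 0.467
Converged at ψ = 0.467.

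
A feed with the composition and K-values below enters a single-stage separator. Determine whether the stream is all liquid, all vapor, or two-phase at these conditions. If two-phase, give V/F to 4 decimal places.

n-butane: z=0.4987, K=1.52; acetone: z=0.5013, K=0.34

ΣzᵢKᵢ = 0.9285; Σzᵢ/Kᵢ = 1.8025.
Since ΣzᵢKᵢ < 1 the mixture is below its bubble point — single liquid phase.

all liquid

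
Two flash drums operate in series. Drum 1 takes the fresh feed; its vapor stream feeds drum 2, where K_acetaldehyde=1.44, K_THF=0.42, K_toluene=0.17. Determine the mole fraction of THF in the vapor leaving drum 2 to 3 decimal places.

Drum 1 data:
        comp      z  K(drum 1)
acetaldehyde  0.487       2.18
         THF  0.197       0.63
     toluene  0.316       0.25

y_THF (drum 2) = 0.085

Drum 1:
Let ψ₁ = V/F and solve Σ zᵢ(Kᵢ−1)/(1+ψ₁(Kᵢ−1)) = 0.
Check two-phase: ΣzᵢKᵢ = 1.265 > 1 and Σzᵢ/Kᵢ = 1.800 > 1, so g(0) = 0.265 > 0 and g(1) = -0.800 < 0.
Newton iteration, ψ₁⁰ = 0.6:
  ψ₁ = 0.600: g = -0.1881, g' = -0.865 → ψ₁ = 0.382
  ψ₁ = 0.382: g = -0.0212, g' = -0.708 → ψ₁ = 0.352
Converged at ψ₁ = 0.352.
Drum-1 compositions:
  acetaldehyde: x = 0.344, y = 0.750
  THF: x = 0.227, y = 0.143
  toluene: x = 0.429, y = 0.107
Drum-2 feed = drum-1 vapor: z₂ = (0.7499, 0.1427, 0.1074).
Drum 2:
Newton–Raphson from ψ₂ = 0.32:
  ψ₂ = 0.320: g = 0.0663, g' = -0.321 → ψ₂ = 0.526
  ψ₂ = 0.526: g = -0.0095, g' = -0.428 → ψ₂ = 0.504
Converged at ψ₂ = 0.504.
  acetaldehyde: x = 0.614, y = 0.884
  THF: x = 0.202, y = 0.085
  toluene: x = 0.185, y = 0.031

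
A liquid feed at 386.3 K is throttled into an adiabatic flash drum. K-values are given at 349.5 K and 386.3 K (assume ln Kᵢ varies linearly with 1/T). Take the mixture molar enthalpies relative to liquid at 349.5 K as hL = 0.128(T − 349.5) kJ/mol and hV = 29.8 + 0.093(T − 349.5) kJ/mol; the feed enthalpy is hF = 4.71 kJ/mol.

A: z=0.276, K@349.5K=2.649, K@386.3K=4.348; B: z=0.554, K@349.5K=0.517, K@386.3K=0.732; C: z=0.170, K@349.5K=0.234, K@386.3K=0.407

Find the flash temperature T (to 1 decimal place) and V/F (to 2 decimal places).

Adiabatic flash: solve Rachford–Rice at each trial T, then check hF = ψ·hV(T) + (1−ψ)·hL(T).
  T = 349.5 K: K = (2.649, 0.517, 0.234), RR gives ψ = 0.062, H_out = 1.860 kJ/mol
  T = 386.3 K: K = (4.348, 0.732, 0.407), RR gives ψ = 0.553, H_out = 20.465 kJ/mol
  T = 367.9 K: K = (3.436, 0.621, 0.313), RR gives ψ = 0.305, H_out = 11.257 kJ/mol
  T = 358.7 K: K = (3.027, 0.568, 0.272), RR gives ψ = 0.189, H_out = 6.754 kJ/mol
  T = 354.1 K: K = (2.834, 0.542, 0.252), RR gives ψ = 0.128, H_out = 4.381 kJ/mol
  T = 356.4 K: K = (2.930, 0.555, 0.262), RR gives ψ = 0.159, H_out = 5.582 kJ/mol
Linear interpolation between T = 354.1 (H_out = 4.381) and T = 356.4 (H_out = 5.582) on hF = 4.71 gives T ≈ 354.7 K, at which ψ = 0.14.

T = 354.7 K, V/F = 0.14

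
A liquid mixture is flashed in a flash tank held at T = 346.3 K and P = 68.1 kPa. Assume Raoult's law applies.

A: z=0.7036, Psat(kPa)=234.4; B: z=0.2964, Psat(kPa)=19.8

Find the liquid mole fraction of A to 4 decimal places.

x_A = 0.2251

Raoult's law: Kᵢ = Pᵢˢᵃᵗ/P = Pᵢˢᵃᵗ/68.1.
  K_A = 234.4/68.1 = 3.441997, K_B = 19.8/68.1 = 0.290749
Material balance + equilibrium reduce to Σ zᵢ(Kᵢ−1)/(1+β(Kᵢ−1)) = 0.
Check two-phase: ΣzᵢKᵢ = 2.5080 > 1 and Σzᵢ/Kᵢ = 1.2239 > 1, so g(0) = 1.5080 > 0 and g(1) = -0.2239 < 0.
Binary case is linear: z₁(K₁−1)(1+β(K₂−1)) + z₂(K₂−1)(1+β(K₁−1)) = 0
⇒ β = [z₁(K₁−1)+z₂(K₂−1)] / [−(K₁−1)(K₂−1)] = 1.50797/1.73199 = 0.8707
Compositions from xᵢ = zᵢ/(1+β(Kᵢ−1)), yᵢ = Kᵢxᵢ:
  A: x = 0.2251, y = 0.7747
  B: x = 0.7749, y = 0.2253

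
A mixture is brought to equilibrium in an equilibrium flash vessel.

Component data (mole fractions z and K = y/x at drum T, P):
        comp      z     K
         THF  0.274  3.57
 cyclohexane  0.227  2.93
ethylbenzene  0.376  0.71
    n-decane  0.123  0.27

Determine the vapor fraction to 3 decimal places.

Newton iteration, ψ⁰ = 0.5:
  ψ = 0.500: g = 0.2622, g' = -0.771 → ψ = 0.840
  ψ = 0.840: g = 0.0139, g' = -0.798 → ψ = 0.857
Converged at ψ = 0.857.

ψ = 0.857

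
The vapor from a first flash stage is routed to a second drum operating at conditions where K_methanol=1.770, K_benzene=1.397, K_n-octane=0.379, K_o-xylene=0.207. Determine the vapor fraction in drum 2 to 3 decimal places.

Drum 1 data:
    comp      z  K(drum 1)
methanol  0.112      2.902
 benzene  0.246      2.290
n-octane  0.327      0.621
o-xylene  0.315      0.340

Drum 1:
Let ψ₁ = V/F and solve Σ zᵢ(Kᵢ−1)/(1+ψ₁(Kᵢ−1)) = 0.
Feasibility: ΣzᵢKᵢ = 1.199, Σzᵢ/Kᵢ = 1.599 — both > 1, two phases present.
Iterate (Newton) starting at ψ₁ = 0.5:
  ψ₁ = 0.500: g = -0.1611, g' = -0.635 → ψ₁ = 0.246
  ψ₁ = 0.246: g = 0.0010, g' = -0.676 → ψ₁ = 0.248
Converged at ψ₁ = 0.248.
Drum-1 compositions:
  methanol: x = 0.076, y = 0.221
  benzene: x = 0.186, y = 0.427
  n-octane: x = 0.361, y = 0.224
  o-xylene: x = 0.377, y = 0.128
Drum-2 feed = drum-1 vapor: z₂ = (0.2209, 0.4269, 0.2241, 0.1280).
Drum 2:
Let ψ₂ = V/F and solve Σ zᵢ(Kᵢ−1)/(1+ψ₂(Kᵢ−1)) = 0.
Feasibility: ΣzᵢKᵢ = 1.099, Σzᵢ/Kᵢ = 1.640 — both > 1, two phases present.
Iterate (Newton) starting at ψ₂ = 0.45:
  ψ₂ = 0.450: g = -0.0809, g' = -0.482 → ψ₂ = 0.282
  ψ₂ = 0.282: g = -0.0074, g' = -0.403 → ψ₂ = 0.264
Converged at ψ₂ = 0.264.
  methanol: x = 0.184, y = 0.325
  benzene: x = 0.386, y = 0.540
  n-octane: x = 0.268, y = 0.102
  o-xylene: x = 0.162, y = 0.034

V/F (drum 2) = 0.264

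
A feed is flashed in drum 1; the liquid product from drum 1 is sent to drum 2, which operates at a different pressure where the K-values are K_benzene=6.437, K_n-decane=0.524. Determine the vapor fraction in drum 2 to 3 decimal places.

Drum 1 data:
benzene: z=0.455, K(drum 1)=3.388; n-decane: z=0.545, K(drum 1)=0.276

V/F (drum 2) = 0.348

Drum 1:
Newton–Raphson from ψ₁ = 0.5:
  ψ₁ = 0.500: g = -0.1232, g' = -1.241 → ψ₁ = 0.401
  ψ₁ = 0.401: g = -0.0006, g' = -1.244 → ψ₁ = 0.400
Converged at ψ₁ = 0.400.
Drum-1 compositions:
  benzene: x = 0.233, y = 0.788
  n-decane: x = 0.767, y = 0.212
Drum-2 feed = drum-1 liquid: z₂ = (0.2326, 0.7674).
Drum 2:
Let ψ₂ = V/F and solve Σ zᵢ(Kᵢ−1)/(1+ψ₂(Kᵢ−1)) = 0.
Feasibility: ΣzᵢKᵢ = 1.900, Σzᵢ/Kᵢ = 1.501 — both > 1, two phases present.
Newton iteration, ψ₂⁰ = 0.5:
  ψ₂ = 0.500: g = -0.1392, g' = -0.797 → ψ₂ = 0.325
  ψ₂ = 0.325: g = 0.0247, g' = -1.140 → ψ₂ = 0.347
  ψ₂ = 0.347: g = 0.0007, g' = -1.075 → ψ₂ = 0.348
Converged at ψ₂ = 0.348.
  benzene: x = 0.081, y = 0.518
  n-decane: x = 0.919, y = 0.482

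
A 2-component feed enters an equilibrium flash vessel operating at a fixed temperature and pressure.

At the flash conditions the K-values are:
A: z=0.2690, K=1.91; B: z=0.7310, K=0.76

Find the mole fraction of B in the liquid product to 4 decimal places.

x_B = 0.7913

Let ψ = V/F and solve Σ zᵢ(Kᵢ−1)/(1+ψ(Kᵢ−1)) = 0.
g(0) = ΣzᵢKᵢ − 1 = 0.0694 and g(1) = 1 − Σzᵢ/Kᵢ = -0.1027, so a root lies in (0, 1).
Binary case is linear: z₁(K₁−1)(1+ψ(K₂−1)) + z₂(K₂−1)(1+ψ(K₁−1)) = 0
⇒ ψ = [z₁(K₁−1)+z₂(K₂−1)] / [−(K₁−1)(K₂−1)] = 0.06935/0.21840 = 0.3175
Compositions from xᵢ = zᵢ/(1+ψ(Kᵢ−1)), yᵢ = Kᵢxᵢ:
  A: x = 0.2087, y = 0.3986
  B: x = 0.7913, y = 0.6014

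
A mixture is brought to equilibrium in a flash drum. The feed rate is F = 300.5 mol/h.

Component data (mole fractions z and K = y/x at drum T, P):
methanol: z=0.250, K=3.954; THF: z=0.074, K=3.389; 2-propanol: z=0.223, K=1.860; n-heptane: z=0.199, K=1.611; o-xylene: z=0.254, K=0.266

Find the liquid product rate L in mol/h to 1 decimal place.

Newton iteration, β⁰ = 0.5:
  β = 0.500: g = 0.3114, g' = -0.909 → β = 0.843
  β = 0.843: g = -0.0268, g' = -1.254 → β = 0.821
Converged at β = 0.821.
Then V = β·F = 0.8206·300.5 = 246.6 mol/h and L = F − V = 53.9 mol/h.

L = 53.9 mol/h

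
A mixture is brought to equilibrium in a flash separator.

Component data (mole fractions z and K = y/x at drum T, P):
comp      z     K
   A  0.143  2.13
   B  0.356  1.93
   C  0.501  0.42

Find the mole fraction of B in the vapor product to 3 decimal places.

Newton–Raphson from ψ = 0.5:
  ψ = 0.500: g = -0.0800, g' = -0.552 → ψ = 0.355
  ψ = 0.355: g = -0.0018, g' = -0.534 → ψ = 0.352
Converged at ψ = 0.352.
Compositions from xᵢ = zᵢ/(1+ψ(Kᵢ−1)), yᵢ = Kᵢxᵢ:
  A: x = 0.102, y = 0.218
  B: x = 0.268, y = 0.518
  C: x = 0.629, y = 0.264

y_B = 0.518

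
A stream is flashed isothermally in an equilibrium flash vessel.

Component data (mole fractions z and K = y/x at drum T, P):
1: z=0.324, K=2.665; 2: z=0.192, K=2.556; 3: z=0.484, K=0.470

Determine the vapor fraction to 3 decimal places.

Let ψ = V/F and solve Σ zᵢ(Kᵢ−1)/(1+ψ(Kᵢ−1)) = 0.
g(0) = ΣzᵢKᵢ − 1 = 0.582 and g(1) = 1 − Σzᵢ/Kᵢ = -0.226, so a root lies in (0, 1).
Newton–Raphson from ψ = 0.5:
  ψ = 0.500: g = 0.1134, g' = -0.666 → ψ = 0.670
  ψ = 0.670: g = 0.0034, g' = -0.639 → ψ = 0.675
Converged at ψ = 0.675.

ψ = 0.675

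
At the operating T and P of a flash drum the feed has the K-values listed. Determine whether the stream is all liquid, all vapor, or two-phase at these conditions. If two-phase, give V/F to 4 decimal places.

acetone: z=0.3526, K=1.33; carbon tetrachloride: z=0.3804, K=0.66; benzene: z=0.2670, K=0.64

ΣzᵢKᵢ = 0.8909; Σzᵢ/Kᵢ = 1.2587.
Since ΣzᵢKᵢ < 1 the mixture is below its bubble point — single liquid phase.

all liquid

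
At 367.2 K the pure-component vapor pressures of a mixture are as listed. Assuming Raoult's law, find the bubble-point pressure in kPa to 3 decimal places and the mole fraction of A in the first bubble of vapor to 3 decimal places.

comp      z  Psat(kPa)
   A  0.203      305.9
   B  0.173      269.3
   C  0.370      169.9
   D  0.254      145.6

At the bubble point ψ → 0, so ΣzᵢKᵢ = 1 with Kᵢ = Pᵢˢᵃᵗ/P ⇒ P = ΣzᵢPᵢˢᵃᵗ.
P = 0.203·305.9 + 0.173·269.3 + 0.370·169.9 + 0.254·145.6 = 208.532 kPa
yᵢ = zᵢPᵢˢᵃᵗ/P ⇒ y_A = 0.203·305.9/208.532 = 0.298

Pbub = 208.532 kPa, y_A = 0.298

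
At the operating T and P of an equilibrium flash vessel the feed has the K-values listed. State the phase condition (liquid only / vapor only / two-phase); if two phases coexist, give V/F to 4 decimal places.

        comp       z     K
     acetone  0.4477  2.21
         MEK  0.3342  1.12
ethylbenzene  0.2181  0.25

two-phase, V/F = 0.6806

ΣzᵢKᵢ = 1.4182; Σzᵢ/Kᵢ = 1.3734.
Both exceed 1, so a two-phase solution exists.
Newton–Raphson from ψ = 0.58:
  ψ = 0.5800: g = 0.06630, g' = -0.6148 → ψ = 0.6878
  ψ = 0.6878: g = -0.00518, g' = -0.7228 → ψ = 0.6807
  ψ = 0.6807: g = -0.00003, g' = -0.7132 → ψ = 0.6806
Converged at ψ = 0.6806.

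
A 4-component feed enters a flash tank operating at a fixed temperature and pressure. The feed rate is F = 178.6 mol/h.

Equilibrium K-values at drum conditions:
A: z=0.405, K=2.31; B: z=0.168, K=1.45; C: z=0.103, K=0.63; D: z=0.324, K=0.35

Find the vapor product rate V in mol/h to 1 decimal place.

V = 96.3 mol/h

Iterate (Newton) starting at V/F = 0.63:
  V/F = 0.630: g = -0.0568, g' = -0.646 → V/F = 0.542
  V/F = 0.542: g = -0.0018, g' = -0.608 → V/F = 0.539
Converged at V/F = 0.539.
Then V = V/F·F = 0.5391·178.6 = 96.3 mol/h and L = F − V = 82.3 mol/h.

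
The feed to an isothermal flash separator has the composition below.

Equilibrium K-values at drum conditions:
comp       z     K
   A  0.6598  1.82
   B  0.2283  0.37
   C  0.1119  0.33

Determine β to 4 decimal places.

β = 0.6104

Material balance + equilibrium reduce to Σ zᵢ(Kᵢ−1)/(1+β(Kᵢ−1)) = 0.
g(0) = ΣzᵢKᵢ − 1 = 0.3222 and g(1) = 1 − Σzᵢ/Kᵢ = -0.3186, so a root lies in (0, 1).
Newton iteration, β⁰ = 0.63:
  β = 0.6300: g = -0.01147, g' = -0.5924 → β = 0.6106
  β = 0.6106: g = -0.00012, g' = -0.5802 → β = 0.6104
Converged at β = 0.6104.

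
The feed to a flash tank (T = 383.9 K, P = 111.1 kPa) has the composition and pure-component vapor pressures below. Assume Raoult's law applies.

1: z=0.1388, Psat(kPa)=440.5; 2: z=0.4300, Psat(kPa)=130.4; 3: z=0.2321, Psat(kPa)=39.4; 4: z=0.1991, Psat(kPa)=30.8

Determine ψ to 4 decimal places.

ψ = 0.1875

Raoult's law: Kᵢ = Pᵢˢᵃᵗ/P = Pᵢˢᵃᵗ/111.1.
  K_1 = 440.5/111.1 = 3.964896, K_2 = 130.4/111.1 = 1.173717, K_3 = 39.4/111.1 = 0.354635, K_4 = 30.8/111.1 = 0.277228
Newton iteration, ψ⁰ = 0.49:
  ψ = 0.4900: g = -0.20526, g' = -0.6699 → ψ = 0.1836
  ψ = 0.1836: g = 0.00301, g' = -0.7864 → ψ = 0.1874
  ψ = 0.1874: g = 0.00001, g' = -0.7806 → ψ = 0.1875
Converged at ψ = 0.1875.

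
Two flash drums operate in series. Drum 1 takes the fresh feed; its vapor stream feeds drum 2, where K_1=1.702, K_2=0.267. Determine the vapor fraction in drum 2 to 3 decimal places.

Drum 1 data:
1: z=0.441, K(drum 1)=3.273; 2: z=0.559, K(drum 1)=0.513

Drum 1:
Material balance + equilibrium reduce to Σ zᵢ(Kᵢ−1)/(1+ψ₁(Kᵢ−1)) = 0.
g(0) = ΣzᵢKᵢ − 1 = 0.730 and g(1) = 1 − Σzᵢ/Kᵢ = -0.224, so a root lies in (0, 1).
Binary case is linear: z₁(K₁−1)(1+ψ₁(K₂−1)) + z₂(K₂−1)(1+ψ₁(K₁−1)) = 0
⇒ ψ₁ = [z₁(K₁−1)+z₂(K₂−1)] / [−(K₁−1)(K₂−1)] = 0.7302/1.1070 = 0.660
Drum-1 compositions:
  1: x = 0.176, y = 0.578
  2: x = 0.824, y = 0.422
Drum-2 feed = drum-1 vapor: z₂ = (0.5775, 0.4225).
Drum 2:
Binary case is linear: z₁(K₁−1)(1+ψ₂(K₂−1)) + z₂(K₂−1)(1+ψ₂(K₁−1)) = 0
⇒ ψ₂ = [z₁(K₁−1)+z₂(K₂−1)] / [−(K₁−1)(K₂−1)] = 0.0957/0.5146 = 0.186
  1: x = 0.511, y = 0.869
  2: x = 0.489, y = 0.131

V/F (drum 2) = 0.186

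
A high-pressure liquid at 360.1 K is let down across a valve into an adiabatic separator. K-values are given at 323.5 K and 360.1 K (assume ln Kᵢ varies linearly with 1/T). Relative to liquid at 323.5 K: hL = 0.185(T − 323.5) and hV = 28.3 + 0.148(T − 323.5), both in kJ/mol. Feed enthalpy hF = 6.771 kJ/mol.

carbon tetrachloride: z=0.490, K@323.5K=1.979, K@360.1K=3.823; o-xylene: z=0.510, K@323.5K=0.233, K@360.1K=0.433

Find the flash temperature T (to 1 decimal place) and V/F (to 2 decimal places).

T = 327.7 K, V/F = 0.21

Adiabatic flash: solve Rachford–Rice at each trial T, then check hF = ψ·hV(T) + (1−ψ)·hL(T).
  T = 323.5 K: K = (1.979, 0.233), RR gives ψ = 0.118, H_out = 3.337 kJ/mol
  T = 360.1 K: K = (3.823, 0.433), RR gives ψ = 0.684, H_out = 25.189 kJ/mol
  T = 341.8 K: K = (2.799, 0.323), RR gives ψ = 0.440, H_out = 15.548 kJ/mol
  T = 332.6 K: K = (2.363, 0.275), RR gives ψ = 0.302, H_out = 10.126 kJ/mol
  T = 328.1 K: K = (2.167, 0.254), RR gives ψ = 0.220, H_out = 7.031 kJ/mol
  T = 325.8 K: K = (2.072, 0.243), RR gives ψ = 0.172, H_out = 5.267 kJ/mol
  T = 327.0 K: K = (2.121, 0.249), RR gives ψ = 0.197, H_out = 6.206 kJ/mol
  T = 327.6 K: K = (2.146, 0.251), RR gives ψ = 0.210, H_out = 6.660 kJ/mol
Linear interpolation between T = 327.6 (H_out = 6.660) and T = 328.1 (H_out = 7.031) on hF = 6.771 gives T ≈ 327.7 K, at which ψ = 0.21.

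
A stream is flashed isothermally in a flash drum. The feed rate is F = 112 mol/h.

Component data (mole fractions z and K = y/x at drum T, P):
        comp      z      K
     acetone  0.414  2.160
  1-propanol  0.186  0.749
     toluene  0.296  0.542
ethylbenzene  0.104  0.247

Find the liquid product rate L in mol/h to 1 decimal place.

Rachford–Rice: g(β) = Σ zᵢ(Kᵢ−1)/(1+β(Kᵢ−1)) = 0.
Feasibility: ΣzᵢKᵢ = 1.220, Σzᵢ/Kᵢ = 1.407 — both > 1, two phases present.
Newton iteration, β⁰ = 0.5:
  β = 0.500: g = -0.0509, g' = -0.495 → β = 0.397
  β = 0.397: g = -0.0005, g' = -0.488 → β = 0.396
Converged at β = 0.396.
Then V = β·F = 0.3961·112 = 44.4 mol/h and L = F − V = 67.6 mol/h.

L = 67.6 mol/h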